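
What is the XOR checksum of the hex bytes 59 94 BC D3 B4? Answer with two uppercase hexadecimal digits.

16

XOR the bytes together:
  start with 0x59
  0x59 ⊕ 0x94 = 0xCD
  0xCD ⊕ 0xBC = 0x71
  0x71 ⊕ 0xD3 = 0xA2
  0xA2 ⊕ 0xB4 = 0x16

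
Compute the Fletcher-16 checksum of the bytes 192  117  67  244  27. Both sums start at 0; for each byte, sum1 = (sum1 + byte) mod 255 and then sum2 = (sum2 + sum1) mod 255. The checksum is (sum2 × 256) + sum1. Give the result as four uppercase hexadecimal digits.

6889

Running sums (mod 255):
  after byte 0 (192): sum1=192, sum2=192
  after byte 1 (117): sum1=54, sum2=246
  after byte 2 (67): sum1=121, sum2=112
  after byte 3 (244): sum1=110, sum2=222
  after byte 4 (27): sum1=137, sum2=104
Checksum = sum2·256 + sum1 = 104·256 + 137 = 26761 = 0x6889.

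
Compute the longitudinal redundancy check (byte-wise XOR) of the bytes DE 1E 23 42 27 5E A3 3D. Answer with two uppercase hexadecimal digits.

46

XOR the bytes together:
  start with 0xDE
  0xDE ⊕ 0x1E = 0xC0
  0xC0 ⊕ 0x23 = 0xE3
  0xE3 ⊕ 0x42 = 0xA1
  0xA1 ⊕ 0x27 = 0x86
  0x86 ⊕ 0x5E = 0xD8
  0xD8 ⊕ 0xA3 = 0x7B
  0x7B ⊕ 0x3D = 0x46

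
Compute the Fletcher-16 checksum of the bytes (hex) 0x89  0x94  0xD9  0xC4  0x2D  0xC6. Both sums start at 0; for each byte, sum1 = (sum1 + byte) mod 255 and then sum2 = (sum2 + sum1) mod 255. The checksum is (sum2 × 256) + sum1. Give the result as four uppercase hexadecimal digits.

Running sums (mod 255):
  after byte 0 (0x89): sum1=137, sum2=137
  after byte 1 (0x94): sum1=30, sum2=167
  after byte 2 (0xD9): sum1=247, sum2=159
  after byte 3 (0xC4): sum1=188, sum2=92
  after byte 4 (0x2D): sum1=233, sum2=70
  after byte 5 (0xC6): sum1=176, sum2=246
Checksum = sum2·256 + sum1 = 246·256 + 176 = 63152 = 0xF6B0.

F6B0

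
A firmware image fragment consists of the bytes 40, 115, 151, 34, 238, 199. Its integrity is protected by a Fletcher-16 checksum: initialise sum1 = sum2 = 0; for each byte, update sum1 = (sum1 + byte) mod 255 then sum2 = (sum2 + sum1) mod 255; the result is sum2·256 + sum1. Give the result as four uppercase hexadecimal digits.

9C0C

Running sums (mod 255):
  after byte 0 (40): sum1=40, sum2=40
  after byte 1 (115): sum1=155, sum2=195
  after byte 2 (151): sum1=51, sum2=246
  after byte 3 (34): sum1=85, sum2=76
  after byte 4 (238): sum1=68, sum2=144
  after byte 5 (199): sum1=12, sum2=156
Checksum = sum2·256 + sum1 = 156·256 + 12 = 39948 = 0x9C0C.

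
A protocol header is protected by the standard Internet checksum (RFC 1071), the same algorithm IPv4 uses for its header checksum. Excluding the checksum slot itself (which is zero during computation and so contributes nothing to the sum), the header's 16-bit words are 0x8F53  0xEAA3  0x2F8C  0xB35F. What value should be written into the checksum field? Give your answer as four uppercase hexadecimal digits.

One's-complement addition (fold any carry out of bit 15 back into bit 0):
  0x8F53 + 0xEAA3 = 0x179F6 → wrap carry → 0x79F7
  0x79F7 + 0x2F8C = 0x0A983
  0xA983 + 0xB35F = 0x15CE2 → wrap carry → 0x5CE3
One's-complement sum = 0x5CE3.
Checksum = ~0x5CE3 & 0xFFFF = 0xA31C.

A31C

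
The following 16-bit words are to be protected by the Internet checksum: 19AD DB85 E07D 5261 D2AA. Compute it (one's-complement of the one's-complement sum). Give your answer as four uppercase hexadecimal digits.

0543

One's-complement addition (fold any carry out of bit 15 back into bit 0):
  0x19AD + 0xDB85 = 0x0F532
  0xF532 + 0xE07D = 0x1D5AF → wrap carry → 0xD5B0
  0xD5B0 + 0x5261 = 0x12811 → wrap carry → 0x2812
  0x2812 + 0xD2AA = 0x0FABC
One's-complement sum = 0xFABC.
Checksum = ~0xFABC & 0xFFFF = 0x0543.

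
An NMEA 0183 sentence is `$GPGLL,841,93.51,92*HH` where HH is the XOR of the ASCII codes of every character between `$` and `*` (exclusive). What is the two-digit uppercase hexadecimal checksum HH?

XOR the ASCII codes of the payload characters:
  'G' = 0x47 → acc = 0x47
  'P' = 0x50 → acc = 0x17
  'G' = 0x47 → acc = 0x50
  'L' = 0x4C → acc = 0x1C
  'L' = 0x4C → acc = 0x50
  ',' = 0x2C → acc = 0x7C
  '8' = 0x38 → acc = 0x44
  '4' = 0x34 → acc = 0x70
  '1' = 0x31 → acc = 0x41
  ',' = 0x2C → acc = 0x6D
  '9' = 0x39 → acc = 0x54
  '3' = 0x33 → acc = 0x67
  '.' = 0x2E → acc = 0x49
  '5' = 0x35 → acc = 0x7C
  '1' = 0x31 → acc = 0x4D
  ',' = 0x2C → acc = 0x61
  '9' = 0x39 → acc = 0x58
  '2' = 0x32 → acc = 0x6A
Checksum = 0x6A.

6A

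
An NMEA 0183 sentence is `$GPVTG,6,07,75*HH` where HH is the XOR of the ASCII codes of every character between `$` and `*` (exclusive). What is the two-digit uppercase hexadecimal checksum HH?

XOR the ASCII codes of the payload characters:
  'G' = 0x47 → acc = 0x47
  'P' = 0x50 → acc = 0x17
  'V' = 0x56 → acc = 0x41
  'T' = 0x54 → acc = 0x15
  'G' = 0x47 → acc = 0x52
  ',' = 0x2C → acc = 0x7E
  '6' = 0x36 → acc = 0x48
  ',' = 0x2C → acc = 0x64
  '0' = 0x30 → acc = 0x54
  '7' = 0x37 → acc = 0x63
  ',' = 0x2C → acc = 0x4F
  '7' = 0x37 → acc = 0x78
  '5' = 0x35 → acc = 0x4D
Checksum = 0x4D.

4D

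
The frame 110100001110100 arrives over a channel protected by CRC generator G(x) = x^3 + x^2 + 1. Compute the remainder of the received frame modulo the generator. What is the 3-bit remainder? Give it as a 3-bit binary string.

110

Modulo-2 division of 110100001110100 by 1101:
  pos 0: 1101 XOR 1101 = 0000
  pos 8: 1110 XOR 1101 = 0011
  pos 10: 1110 XOR 1101 = 0011
Remainder = 110 (nonzero — an error is detected).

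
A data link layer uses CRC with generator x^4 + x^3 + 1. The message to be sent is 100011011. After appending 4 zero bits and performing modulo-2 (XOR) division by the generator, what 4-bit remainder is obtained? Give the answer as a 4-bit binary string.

Append 4 zeros: 1000110110000. Divide by 11001 (XOR where the leading bit is 1):
  pos 0: 10001 XOR 11001 = 01000
  pos 1: 10001 XOR 11001 = 01000
  pos 2: 10000 XOR 11001 = 01001
  pos 3: 10011 XOR 11001 = 01010
  pos 4: 10101 XOR 11001 = 01100
  pos 5: 11000 XOR 11001 = 00001
Remainder (last 4 bits) = 1000. This is the CRC / FCS.

1000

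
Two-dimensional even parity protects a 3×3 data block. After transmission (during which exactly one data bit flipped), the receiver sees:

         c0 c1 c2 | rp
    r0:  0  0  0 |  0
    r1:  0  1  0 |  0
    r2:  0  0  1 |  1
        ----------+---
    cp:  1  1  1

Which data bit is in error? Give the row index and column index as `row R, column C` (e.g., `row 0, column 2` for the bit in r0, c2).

row 1, column 0

Recompute each row's even parity and compare to rp:
  r0: data parity 0, sent rp 0 → ok
  r1: data parity 1, sent rp 0 → mismatch
  r2: data parity 1, sent rp 1 → ok
Recompute each column's even parity and compare to cp:
  c0: data parity 0, sent cp 1 → mismatch
  c1: data parity 1, sent cp 1 → ok
  c2: data parity 1, sent cp 1 → ok
Exactly one row (r1) and one column (c0) fail → the flipped bit is at their intersection.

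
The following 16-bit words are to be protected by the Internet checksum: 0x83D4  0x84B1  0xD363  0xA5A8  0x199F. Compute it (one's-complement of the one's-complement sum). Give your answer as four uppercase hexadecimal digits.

One's-complement addition (fold any carry out of bit 15 back into bit 0):
  0x83D4 + 0x84B1 = 0x10885 → wrap carry → 0x0886
  0x0886 + 0xD363 = 0x0DBE9
  0xDBE9 + 0xA5A8 = 0x18191 → wrap carry → 0x8192
  0x8192 + 0x199F = 0x09B31
One's-complement sum = 0x9B31.
Checksum = ~0x9B31 & 0xFFFF = 0x64CE.

64CE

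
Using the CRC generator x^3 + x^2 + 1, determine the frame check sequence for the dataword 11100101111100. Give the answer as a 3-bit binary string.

010

Append 3 zeros: 11100101111100000. Divide by 1101 (XOR where the leading bit is 1):
  pos 0: 1110 XOR 1101 = 0011
  pos 2: 1101 XOR 1101 = 0000
  pos 7: 1111 XOR 1101 = 0010
  pos 9: 1010 XOR 1101 = 0111
  pos 10: 1110 XOR 1101 = 0011
  pos 12: 1100 XOR 1101 = 0001
Remainder (last 3 bits) = 010. This is the CRC / FCS.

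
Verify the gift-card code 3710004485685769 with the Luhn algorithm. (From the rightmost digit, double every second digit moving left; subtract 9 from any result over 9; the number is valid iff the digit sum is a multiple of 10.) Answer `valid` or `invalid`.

From the right, keep odd positions and double even positions (subtract 9 from any doubled value over 9):
  doubled (positions 2,4,...): 3 1 3 7 8 0 2 6 → sum 30
  kept (positions 1,3,...): 9 7 8 5 4 0 0 7 → sum 40
Total = 70.
70 mod 10 = 0, so the number is valid.

valid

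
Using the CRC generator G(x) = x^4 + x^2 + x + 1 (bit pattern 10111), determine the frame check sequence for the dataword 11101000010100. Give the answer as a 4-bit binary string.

1100

Append 4 zeros: 111010000101000000. Divide by 10111 (XOR where the leading bit is 1):
  pos 0: 11101 XOR 10111 = 01010
  pos 1: 10100 XOR 10111 = 00011
  pos 4: 11000 XOR 10111 = 01111
  pos 5: 11111 XOR 10111 = 01000
  pos 6: 10000 XOR 10111 = 00111
  pos 8: 11110 XOR 10111 = 01001
  pos 9: 10010 XOR 10111 = 00101
  pos 11: 10100 XOR 10111 = 00011
Remainder (last 4 bits) = 1100. This is the CRC / FCS.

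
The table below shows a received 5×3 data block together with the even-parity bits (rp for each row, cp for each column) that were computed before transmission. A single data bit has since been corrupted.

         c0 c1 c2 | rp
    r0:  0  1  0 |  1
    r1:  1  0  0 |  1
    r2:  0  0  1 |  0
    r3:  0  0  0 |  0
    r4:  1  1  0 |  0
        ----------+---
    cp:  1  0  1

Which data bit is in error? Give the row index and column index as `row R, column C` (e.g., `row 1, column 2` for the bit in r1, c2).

Recompute each row's even parity and compare to rp:
  r0: data parity 1, sent rp 1 → ok
  r1: data parity 1, sent rp 1 → ok
  r2: data parity 1, sent rp 0 → mismatch
  r3: data parity 0, sent rp 0 → ok
  r4: data parity 0, sent rp 0 → ok
Recompute each column's even parity and compare to cp:
  c0: data parity 0, sent cp 1 → mismatch
  c1: data parity 0, sent cp 0 → ok
  c2: data parity 1, sent cp 1 → ok
Exactly one row (r2) and one column (c0) fail → the flipped bit is at their intersection.

row 2, column 0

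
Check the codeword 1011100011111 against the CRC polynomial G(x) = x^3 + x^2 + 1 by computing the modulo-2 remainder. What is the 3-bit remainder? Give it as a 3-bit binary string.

Modulo-2 division of 1011100011111 by 1101:
  pos 0: 1011 XOR 1101 = 0110
  pos 1: 1101 XOR 1101 = 0000
  pos 8: 1111 XOR 1101 = 0010
Remainder = 101 (nonzero — an error is detected).

101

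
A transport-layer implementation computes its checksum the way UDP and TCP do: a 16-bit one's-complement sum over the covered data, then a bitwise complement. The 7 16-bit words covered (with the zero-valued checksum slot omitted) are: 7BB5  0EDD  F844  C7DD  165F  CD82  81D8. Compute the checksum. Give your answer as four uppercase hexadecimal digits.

One's-complement addition (fold any carry out of bit 15 back into bit 0):
  0x7BB5 + 0x0EDD = 0x08A92
  0x8A92 + 0xF844 = 0x182D6 → wrap carry → 0x82D7
  0x82D7 + 0xC7DD = 0x14AB4 → wrap carry → 0x4AB5
  0x4AB5 + 0x165F = 0x06114
  0x6114 + 0xCD82 = 0x12E96 → wrap carry → 0x2E97
  0x2E97 + 0x81D8 = 0x0B06F
One's-complement sum = 0xB06F.
Checksum = ~0xB06F & 0xFFFF = 0x4F90.

4F90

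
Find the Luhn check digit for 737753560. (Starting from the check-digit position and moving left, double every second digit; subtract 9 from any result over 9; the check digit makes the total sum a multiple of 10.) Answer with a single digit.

Partial digits right→left: 0 6 5 3 5 7 7 3 7
Double every second digit counting from the check-digit position (so the 1st, 3rd, 5th, ... of the partial from the right).
  doubled (with −9 where >9): 0 1 1 5 5 → sum 12
  kept as-is: 6 3 7 3 → sum 19
Total = 12 + 19 = 31.
Check digit = (10 − (31 mod 10)) mod 10 = 9.

9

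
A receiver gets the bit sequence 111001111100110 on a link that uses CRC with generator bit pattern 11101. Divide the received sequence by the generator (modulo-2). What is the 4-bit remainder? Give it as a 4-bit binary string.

0000

Modulo-2 division of 111001111100110 by 11101:
  pos 0: 11100 XOR 11101 = 00001
  pos 4: 11111 XOR 11101 = 00010
  pos 7: 10100 XOR 11101 = 01001
  pos 8: 10011 XOR 11101 = 01110
  pos 9: 11101 XOR 11101 = 00000
Remainder = 0000 (zero — the frame passes the CRC check).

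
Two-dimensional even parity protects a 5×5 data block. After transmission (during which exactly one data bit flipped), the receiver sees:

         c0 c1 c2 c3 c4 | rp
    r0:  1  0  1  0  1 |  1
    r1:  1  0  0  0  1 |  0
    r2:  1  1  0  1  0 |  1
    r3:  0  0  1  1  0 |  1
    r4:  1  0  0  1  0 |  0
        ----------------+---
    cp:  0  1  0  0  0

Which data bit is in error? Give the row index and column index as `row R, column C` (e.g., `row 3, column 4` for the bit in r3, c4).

row 3, column 3

Recompute each row's even parity and compare to rp:
  r0: data parity 1, sent rp 1 → ok
  r1: data parity 0, sent rp 0 → ok
  r2: data parity 1, sent rp 1 → ok
  r3: data parity 0, sent rp 1 → mismatch
  r4: data parity 0, sent rp 0 → ok
Recompute each column's even parity and compare to cp:
  c0: data parity 0, sent cp 0 → ok
  c1: data parity 1, sent cp 1 → ok
  c2: data parity 0, sent cp 0 → ok
  c3: data parity 1, sent cp 0 → mismatch
  c4: data parity 0, sent cp 0 → ok
Exactly one row (r3) and one column (c3) fail → the flipped bit is at their intersection.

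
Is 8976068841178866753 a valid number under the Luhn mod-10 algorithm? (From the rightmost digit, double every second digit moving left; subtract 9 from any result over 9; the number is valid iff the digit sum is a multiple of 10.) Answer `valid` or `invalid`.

From the right, keep odd positions and double even positions (subtract 9 from any doubled value over 9):
  doubled (positions 2,4,...): 1 3 7 5 2 7 3 3 9 → sum 40
  kept (positions 1,3,...): 3 7 6 8 1 4 8 0 7 8 → sum 52
Total = 92.
92 mod 10 = 2, so the number is invalid.

invalid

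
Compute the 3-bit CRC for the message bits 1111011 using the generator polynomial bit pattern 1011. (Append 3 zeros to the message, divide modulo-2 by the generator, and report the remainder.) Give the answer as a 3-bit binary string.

Append 3 zeros: 1111011000. Divide by 1011 (XOR where the leading bit is 1):
  pos 0: 1111 XOR 1011 = 0100
  pos 1: 1000 XOR 1011 = 0011
  pos 3: 1111 XOR 1011 = 0100
  pos 4: 1000 XOR 1011 = 0011
  pos 6: 1100 XOR 1011 = 0111
Remainder (last 3 bits) = 111. This is the CRC / FCS.

111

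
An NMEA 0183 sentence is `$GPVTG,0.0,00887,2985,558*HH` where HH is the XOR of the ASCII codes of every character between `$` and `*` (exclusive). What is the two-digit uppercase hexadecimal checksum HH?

75

XOR the ASCII codes of the payload characters:
  'G' = 0x47 → acc = 0x47
  'P' = 0x50 → acc = 0x17
  'V' = 0x56 → acc = 0x41
  'T' = 0x54 → acc = 0x15
  'G' = 0x47 → acc = 0x52
  ',' = 0x2C → acc = 0x7E
  '0' = 0x30 → acc = 0x4E
  '.' = 0x2E → acc = 0x60
  '0' = 0x30 → acc = 0x50
  ',' = 0x2C → acc = 0x7C
  '0' = 0x30 → acc = 0x4C
  '0' = 0x30 → acc = 0x7C
  '8' = 0x38 → acc = 0x44
  '8' = 0x38 → acc = 0x7C
  '7' = 0x37 → acc = 0x4B
  ',' = 0x2C → acc = 0x67
  '2' = 0x32 → acc = 0x55
  '9' = 0x39 → acc = 0x6C
  '8' = 0x38 → acc = 0x54
  '5' = 0x35 → acc = 0x61
  ',' = 0x2C → acc = 0x4D
  '5' = 0x35 → acc = 0x78
  '5' = 0x35 → acc = 0x4D
  '8' = 0x38 → acc = 0x75
Checksum = 0x75.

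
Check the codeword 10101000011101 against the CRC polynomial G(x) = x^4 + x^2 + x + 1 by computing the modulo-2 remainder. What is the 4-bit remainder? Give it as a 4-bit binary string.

0010

Modulo-2 division of 10101000011101 by 10111:
  pos 0: 10101 XOR 10111 = 00010
  pos 3: 10000 XOR 10111 = 00111
  pos 5: 11101 XOR 10111 = 01010
  pos 6: 10101 XOR 10111 = 00010
  pos 9: 10101 XOR 10111 = 00010
Remainder = 0010 (nonzero — an error is detected).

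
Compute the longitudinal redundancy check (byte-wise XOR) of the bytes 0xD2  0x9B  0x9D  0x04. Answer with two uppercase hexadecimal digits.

XOR the bytes together:
  start with 0xD2
  0xD2 ⊕ 0x9B = 0x49
  0x49 ⊕ 0x9D = 0xD4
  0xD4 ⊕ 0x04 = 0xD0

D0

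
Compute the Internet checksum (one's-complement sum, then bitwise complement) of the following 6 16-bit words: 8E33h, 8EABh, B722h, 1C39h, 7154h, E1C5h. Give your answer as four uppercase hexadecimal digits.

BCAA

One's-complement addition (fold any carry out of bit 15 back into bit 0):
  0x8E33 + 0x8EAB = 0x11CDE → wrap carry → 0x1CDF
  0x1CDF + 0xB722 = 0x0D401
  0xD401 + 0x1C39 = 0x0F03A
  0xF03A + 0x7154 = 0x1618E → wrap carry → 0x618F
  0x618F + 0xE1C5 = 0x14354 → wrap carry → 0x4355
One's-complement sum = 0x4355.
Checksum = ~0x4355 & 0xFFFF = 0xBCAA.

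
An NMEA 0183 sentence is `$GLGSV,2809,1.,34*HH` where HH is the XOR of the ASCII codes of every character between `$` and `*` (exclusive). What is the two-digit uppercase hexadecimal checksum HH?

XOR the ASCII codes of the payload characters:
  'G' = 0x47 → acc = 0x47
  'L' = 0x4C → acc = 0x0B
  'G' = 0x47 → acc = 0x4C
  'S' = 0x53 → acc = 0x1F
  'V' = 0x56 → acc = 0x49
  ',' = 0x2C → acc = 0x65
  '2' = 0x32 → acc = 0x57
  '8' = 0x38 → acc = 0x6F
  '0' = 0x30 → acc = 0x5F
  '9' = 0x39 → acc = 0x66
  ',' = 0x2C → acc = 0x4A
  '1' = 0x31 → acc = 0x7B
  '.' = 0x2E → acc = 0x55
  ',' = 0x2C → acc = 0x79
  '3' = 0x33 → acc = 0x4A
  '4' = 0x34 → acc = 0x7E
Checksum = 0x7E.

7E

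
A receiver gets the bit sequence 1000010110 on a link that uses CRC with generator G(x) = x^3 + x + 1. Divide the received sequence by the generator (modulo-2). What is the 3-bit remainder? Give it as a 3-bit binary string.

100

Modulo-2 division of 1000010110 by 1011:
  pos 0: 1000 XOR 1011 = 0011
  pos 2: 1101 XOR 1011 = 0110
  pos 3: 1100 XOR 1011 = 0111
  pos 4: 1111 XOR 1011 = 0100
  pos 5: 1001 XOR 1011 = 0010
Remainder = 100 (nonzero — an error is detected).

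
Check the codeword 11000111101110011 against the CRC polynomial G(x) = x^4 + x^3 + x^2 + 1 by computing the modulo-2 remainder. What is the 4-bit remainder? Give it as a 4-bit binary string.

Modulo-2 division of 11000111101110011 by 11101:
  pos 0: 11000 XOR 11101 = 00101
  pos 2: 10111 XOR 11101 = 01010
  pos 3: 10101 XOR 11101 = 01000
  pos 4: 10001 XOR 11101 = 01100
  pos 5: 11000 XOR 11101 = 00101
  pos 7: 10111 XOR 11101 = 01010
  pos 8: 10101 XOR 11101 = 01000
  pos 9: 10000 XOR 11101 = 01101
  pos 10: 11010 XOR 11101 = 00111
  pos 12: 11111 XOR 11101 = 00010
Remainder = 0010 (nonzero — an error is detected).

0010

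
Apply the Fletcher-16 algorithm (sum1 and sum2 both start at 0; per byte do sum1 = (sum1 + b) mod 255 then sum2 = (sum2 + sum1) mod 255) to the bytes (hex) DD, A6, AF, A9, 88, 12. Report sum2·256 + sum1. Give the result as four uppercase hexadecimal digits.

Running sums (mod 255):
  after byte 0 (DD): sum1=221, sum2=221
  after byte 1 (A6): sum1=132, sum2=98
  after byte 2 (AF): sum1=52, sum2=150
  after byte 3 (A9): sum1=221, sum2=116
  after byte 4 (88): sum1=102, sum2=218
  after byte 5 (12): sum1=120, sum2=83
Checksum = sum2·256 + sum1 = 83·256 + 120 = 21368 = 0x5378.

5378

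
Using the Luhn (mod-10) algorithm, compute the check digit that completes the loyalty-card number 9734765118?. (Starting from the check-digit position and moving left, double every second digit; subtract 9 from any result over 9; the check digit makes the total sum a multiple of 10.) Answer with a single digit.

0

Partial digits right→left: 8 1 1 5 6 7 4 3 7 9
Double every second digit counting from the check-digit position (so the 1st, 3rd, 5th, ... of the partial from the right).
  doubled (with −9 where >9): 7 2 3 8 5 → sum 25
  kept as-is: 1 5 7 3 9 → sum 25
Total = 25 + 25 = 50.
Check digit = (10 − (50 mod 10)) mod 10 = 0.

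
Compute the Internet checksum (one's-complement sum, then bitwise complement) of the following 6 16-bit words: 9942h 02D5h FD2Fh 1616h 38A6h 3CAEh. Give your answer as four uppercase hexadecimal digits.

DB4D

One's-complement addition (fold any carry out of bit 15 back into bit 0):
  0x9942 + 0x02D5 = 0x09C17
  0x9C17 + 0xFD2F = 0x19946 → wrap carry → 0x9947
  0x9947 + 0x1616 = 0x0AF5D
  0xAF5D + 0x38A6 = 0x0E803
  0xE803 + 0x3CAE = 0x124B1 → wrap carry → 0x24B2
One's-complement sum = 0x24B2.
Checksum = ~0x24B2 & 0xFFFF = 0xDB4D.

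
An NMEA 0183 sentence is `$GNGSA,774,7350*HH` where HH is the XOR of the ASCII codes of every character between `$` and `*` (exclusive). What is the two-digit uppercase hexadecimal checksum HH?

XOR the ASCII codes of the payload characters:
  'G' = 0x47 → acc = 0x47
  'N' = 0x4E → acc = 0x09
  'G' = 0x47 → acc = 0x4E
  'S' = 0x53 → acc = 0x1D
  'A' = 0x41 → acc = 0x5C
  ',' = 0x2C → acc = 0x70
  '7' = 0x37 → acc = 0x47
  '7' = 0x37 → acc = 0x70
  '4' = 0x34 → acc = 0x44
  ',' = 0x2C → acc = 0x68
  '7' = 0x37 → acc = 0x5F
  '3' = 0x33 → acc = 0x6C
  '5' = 0x35 → acc = 0x59
  '0' = 0x30 → acc = 0x69
Checksum = 0x69.

69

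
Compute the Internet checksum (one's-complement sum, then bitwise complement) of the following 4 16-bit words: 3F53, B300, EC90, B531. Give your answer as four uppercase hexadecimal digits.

One's-complement addition (fold any carry out of bit 15 back into bit 0):
  0x3F53 + 0xB300 = 0x0F253
  0xF253 + 0xEC90 = 0x1DEE3 → wrap carry → 0xDEE4
  0xDEE4 + 0xB531 = 0x19415 → wrap carry → 0x9416
One's-complement sum = 0x9416.
Checksum = ~0x9416 & 0xFFFF = 0x6BE9.

6BE9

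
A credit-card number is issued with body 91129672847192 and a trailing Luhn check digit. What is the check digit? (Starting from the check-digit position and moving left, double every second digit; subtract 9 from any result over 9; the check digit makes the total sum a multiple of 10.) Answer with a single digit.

3

Partial digits right→left: 2 9 1 7 4 8 2 7 6 9 2 1 1 9
Double every second digit counting from the check-digit position (so the 1st, 3rd, 5th, ... of the partial from the right).
  doubled (with −9 where >9): 4 2 8 4 3 4 2 → sum 27
  kept as-is: 9 7 8 7 9 1 9 → sum 50
Total = 27 + 50 = 77.
Check digit = (10 − (77 mod 10)) mod 10 = 3.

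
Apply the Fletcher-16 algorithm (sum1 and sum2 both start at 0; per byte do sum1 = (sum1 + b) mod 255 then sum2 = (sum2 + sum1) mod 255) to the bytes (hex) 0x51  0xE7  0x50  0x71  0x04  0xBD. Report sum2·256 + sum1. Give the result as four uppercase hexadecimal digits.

CABC

Running sums (mod 255):
  after byte 0 (0x51): sum1=81, sum2=81
  after byte 1 (0xE7): sum1=57, sum2=138
  after byte 2 (0x50): sum1=137, sum2=20
  after byte 3 (0x71): sum1=250, sum2=15
  after byte 4 (0x04): sum1=254, sum2=14
  after byte 5 (0xBD): sum1=188, sum2=202
Checksum = sum2·256 + sum1 = 202·256 + 188 = 51900 = 0xCABC.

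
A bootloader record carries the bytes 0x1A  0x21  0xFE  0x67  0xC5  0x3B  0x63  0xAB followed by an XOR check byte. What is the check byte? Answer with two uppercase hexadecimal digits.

XOR the bytes together:
  start with 0x1A
  0x1A ⊕ 0x21 = 0x3B
  0x3B ⊕ 0xFE = 0xC5
  0xC5 ⊕ 0x67 = 0xA2
  0xA2 ⊕ 0xC5 = 0x67
  0x67 ⊕ 0x3B = 0x5C
  0x5C ⊕ 0x63 = 0x3F
  0x3F ⊕ 0xAB = 0x94

94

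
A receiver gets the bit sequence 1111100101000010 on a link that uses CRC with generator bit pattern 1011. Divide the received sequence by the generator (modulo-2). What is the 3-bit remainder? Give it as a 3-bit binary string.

010

Modulo-2 division of 1111100101000010 by 1011:
  pos 0: 1111 XOR 1011 = 0100
  pos 1: 1001 XOR 1011 = 0010
  pos 3: 1000 XOR 1011 = 0011
  pos 5: 1110 XOR 1011 = 0101
  pos 6: 1011 XOR 1011 = 0000
Remainder = 010 (nonzero — an error is detected).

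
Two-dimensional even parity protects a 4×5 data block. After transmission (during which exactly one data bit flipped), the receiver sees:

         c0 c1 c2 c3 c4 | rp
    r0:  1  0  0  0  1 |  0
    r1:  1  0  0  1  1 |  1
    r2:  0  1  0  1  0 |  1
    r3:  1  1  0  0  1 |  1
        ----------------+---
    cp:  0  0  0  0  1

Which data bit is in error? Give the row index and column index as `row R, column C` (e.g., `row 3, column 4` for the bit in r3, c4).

Recompute each row's even parity and compare to rp:
  r0: data parity 0, sent rp 0 → ok
  r1: data parity 1, sent rp 1 → ok
  r2: data parity 0, sent rp 1 → mismatch
  r3: data parity 1, sent rp 1 → ok
Recompute each column's even parity and compare to cp:
  c0: data parity 1, sent cp 0 → mismatch
  c1: data parity 0, sent cp 0 → ok
  c2: data parity 0, sent cp 0 → ok
  c3: data parity 0, sent cp 0 → ok
  c4: data parity 1, sent cp 1 → ok
Exactly one row (r2) and one column (c0) fail → the flipped bit is at their intersection.

row 2, column 0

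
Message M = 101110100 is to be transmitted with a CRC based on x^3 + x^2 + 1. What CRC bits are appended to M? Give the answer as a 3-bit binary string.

011

Append 3 zeros: 101110100000. Divide by 1101 (XOR where the leading bit is 1):
  pos 0: 1011 XOR 1101 = 0110
  pos 1: 1101 XOR 1101 = 0000
  pos 6: 1000 XOR 1101 = 0101
  pos 7: 1010 XOR 1101 = 0111
  pos 8: 1110 XOR 1101 = 0011
Remainder (last 3 bits) = 011. This is the CRC / FCS.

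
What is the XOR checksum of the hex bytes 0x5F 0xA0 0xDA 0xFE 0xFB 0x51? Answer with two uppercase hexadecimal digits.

XOR the bytes together:
  start with 0x5F
  0x5F ⊕ 0xA0 = 0xFF
  0xFF ⊕ 0xDA = 0x25
  0x25 ⊕ 0xFE = 0xDB
  0xDB ⊕ 0xFB = 0x20
  0x20 ⊕ 0x51 = 0x71

71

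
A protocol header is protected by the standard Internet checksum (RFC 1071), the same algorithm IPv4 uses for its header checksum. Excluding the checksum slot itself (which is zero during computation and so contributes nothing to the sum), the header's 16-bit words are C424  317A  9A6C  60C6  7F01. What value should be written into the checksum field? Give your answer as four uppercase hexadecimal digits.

One's-complement addition (fold any carry out of bit 15 back into bit 0):
  0xC424 + 0x317A = 0x0F59E
  0xF59E + 0x9A6C = 0x1900A → wrap carry → 0x900B
  0x900B + 0x60C6 = 0x0F0D1
  0xF0D1 + 0x7F01 = 0x16FD2 → wrap carry → 0x6FD3
One's-complement sum = 0x6FD3.
Checksum = ~0x6FD3 & 0xFFFF = 0x902C.

902C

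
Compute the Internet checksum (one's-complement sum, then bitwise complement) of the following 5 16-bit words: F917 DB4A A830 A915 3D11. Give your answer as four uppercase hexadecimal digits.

9D45

One's-complement addition (fold any carry out of bit 15 back into bit 0):
  0xF917 + 0xDB4A = 0x1D461 → wrap carry → 0xD462
  0xD462 + 0xA830 = 0x17C92 → wrap carry → 0x7C93
  0x7C93 + 0xA915 = 0x125A8 → wrap carry → 0x25A9
  0x25A9 + 0x3D11 = 0x062BA
One's-complement sum = 0x62BA.
Checksum = ~0x62BA & 0xFFFF = 0x9D45.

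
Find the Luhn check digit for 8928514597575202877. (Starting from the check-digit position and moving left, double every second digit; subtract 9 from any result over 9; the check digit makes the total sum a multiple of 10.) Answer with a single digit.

Partial digits right→left: 7 7 8 2 0 2 5 7 5 7 9 5 4 1 5 8 2 9 8
Double every second digit counting from the check-digit position (so the 1st, 3rd, 5th, ... of the partial from the right).
  doubled (with −9 where >9): 5 7 0 1 1 9 8 1 4 7 → sum 43
  kept as-is: 7 2 2 7 7 5 1 8 9 → sum 48
Total = 43 + 48 = 91.
Check digit = (10 − (91 mod 10)) mod 10 = 9.

9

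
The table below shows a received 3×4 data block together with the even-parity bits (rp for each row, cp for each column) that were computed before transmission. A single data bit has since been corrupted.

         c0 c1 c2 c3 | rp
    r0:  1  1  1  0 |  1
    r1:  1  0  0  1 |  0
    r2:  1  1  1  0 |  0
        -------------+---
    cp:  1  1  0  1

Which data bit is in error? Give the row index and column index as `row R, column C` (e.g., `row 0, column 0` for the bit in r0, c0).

row 2, column 1

Recompute each row's even parity and compare to rp:
  r0: data parity 1, sent rp 1 → ok
  r1: data parity 0, sent rp 0 → ok
  r2: data parity 1, sent rp 0 → mismatch
Recompute each column's even parity and compare to cp:
  c0: data parity 1, sent cp 1 → ok
  c1: data parity 0, sent cp 1 → mismatch
  c2: data parity 0, sent cp 0 → ok
  c3: data parity 1, sent cp 1 → ok
Exactly one row (r2) and one column (c1) fail → the flipped bit is at their intersection.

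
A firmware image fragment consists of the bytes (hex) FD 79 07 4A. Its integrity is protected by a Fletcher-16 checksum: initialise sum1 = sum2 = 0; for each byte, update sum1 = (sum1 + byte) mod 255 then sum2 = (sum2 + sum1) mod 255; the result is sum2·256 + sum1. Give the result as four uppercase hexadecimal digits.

Running sums (mod 255):
  after byte 0 (FD): sum1=253, sum2=253
  after byte 1 (79): sum1=119, sum2=117
  after byte 2 (07): sum1=126, sum2=243
  after byte 3 (4A): sum1=200, sum2=188
Checksum = sum2·256 + sum1 = 188·256 + 200 = 48328 = 0xBCC8.

BCC8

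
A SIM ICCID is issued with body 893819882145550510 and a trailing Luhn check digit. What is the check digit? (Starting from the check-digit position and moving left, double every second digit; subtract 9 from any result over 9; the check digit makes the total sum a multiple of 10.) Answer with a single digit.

1

Partial digits right→left: 0 1 5 0 5 5 5 4 1 2 8 8 9 1 8 3 9 8
Double every second digit counting from the check-digit position (so the 1st, 3rd, 5th, ... of the partial from the right).
  doubled (with −9 where >9): 0 1 1 1 2 7 9 7 9 → sum 37
  kept as-is: 1 0 5 4 2 8 1 3 8 → sum 32
Total = 37 + 32 = 69.
Check digit = (10 − (69 mod 10)) mod 10 = 1.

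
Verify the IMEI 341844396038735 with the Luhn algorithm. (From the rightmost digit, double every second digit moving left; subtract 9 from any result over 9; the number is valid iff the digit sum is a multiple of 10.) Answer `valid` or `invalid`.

invalid

From the right, keep odd positions and double even positions (subtract 9 from any doubled value over 9):
  doubled (positions 2,4,...): 6 7 0 9 8 7 8 → sum 45
  kept (positions 1,3,...): 5 7 3 6 3 4 1 3 → sum 32
Total = 77.
77 mod 10 = 7, so the number is invalid.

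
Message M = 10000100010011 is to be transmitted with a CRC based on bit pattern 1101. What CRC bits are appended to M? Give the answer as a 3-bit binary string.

000

Append 3 zeros: 10000100010011000. Divide by 1101 (XOR where the leading bit is 1):
  pos 0: 1000 XOR 1101 = 0101
  pos 1: 1010 XOR 1101 = 0111
  pos 2: 1111 XOR 1101 = 0010
  pos 4: 1000 XOR 1101 = 0101
  pos 5: 1010 XOR 1101 = 0111
  pos 6: 1111 XOR 1101 = 0010
  pos 8: 1000 XOR 1101 = 0101
  pos 9: 1011 XOR 1101 = 0110
  pos 10: 1101 XOR 1101 = 0000
Remainder (last 3 bits) = 000. This is the CRC / FCS.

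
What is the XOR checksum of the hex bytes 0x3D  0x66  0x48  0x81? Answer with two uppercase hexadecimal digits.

XOR the bytes together:
  start with 0x3D
  0x3D ⊕ 0x66 = 0x5B
  0x5B ⊕ 0x48 = 0x13
  0x13 ⊕ 0x81 = 0x92

92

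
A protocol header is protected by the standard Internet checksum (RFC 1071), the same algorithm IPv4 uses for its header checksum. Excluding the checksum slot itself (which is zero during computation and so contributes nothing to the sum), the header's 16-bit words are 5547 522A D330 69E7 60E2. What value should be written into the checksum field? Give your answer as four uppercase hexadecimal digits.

One's-complement addition (fold any carry out of bit 15 back into bit 0):
  0x5547 + 0x522A = 0x0A771
  0xA771 + 0xD330 = 0x17AA1 → wrap carry → 0x7AA2
  0x7AA2 + 0x69E7 = 0x0E489
  0xE489 + 0x60E2 = 0x1456B → wrap carry → 0x456C
One's-complement sum = 0x456C.
Checksum = ~0x456C & 0xFFFF = 0xBA93.

BA93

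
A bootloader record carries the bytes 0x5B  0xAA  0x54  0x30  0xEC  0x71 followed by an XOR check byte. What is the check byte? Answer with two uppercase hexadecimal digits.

XOR the bytes together:
  start with 0x5B
  0x5B ⊕ 0xAA = 0xF1
  0xF1 ⊕ 0x54 = 0xA5
  0xA5 ⊕ 0x30 = 0x95
  0x95 ⊕ 0xEC = 0x79
  0x79 ⊕ 0x71 = 0x08

08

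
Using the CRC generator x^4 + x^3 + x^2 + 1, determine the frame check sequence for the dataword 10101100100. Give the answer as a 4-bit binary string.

Append 4 zeros: 101011001000000. Divide by 11101 (XOR where the leading bit is 1):
  pos 0: 10101 XOR 11101 = 01000
  pos 1: 10001 XOR 11101 = 01100
  pos 2: 11000 XOR 11101 = 00101
  pos 4: 10101 XOR 11101 = 01000
  pos 5: 10000 XOR 11101 = 01101
  pos 6: 11010 XOR 11101 = 00111
  pos 8: 11100 XOR 11101 = 00001
Remainder (last 4 bits) = 0100. This is the CRC / FCS.

0100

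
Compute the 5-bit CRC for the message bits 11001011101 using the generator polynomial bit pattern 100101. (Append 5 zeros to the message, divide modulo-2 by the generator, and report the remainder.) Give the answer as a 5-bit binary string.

00011

Append 5 zeros: 1100101110100000. Divide by 100101 (XOR where the leading bit is 1):
  pos 0: 110010 XOR 100101 = 010111
  pos 1: 101111 XOR 100101 = 001010
  pos 3: 101011 XOR 100101 = 001110
  pos 5: 111001 XOR 100101 = 011100
  pos 6: 111000 XOR 100101 = 011101
  pos 7: 111010 XOR 100101 = 011111
  pos 8: 111110 XOR 100101 = 011011
  pos 9: 110110 XOR 100101 = 010011
  pos 10: 100110 XOR 100101 = 000011
Remainder (last 5 bits) = 00011. This is the CRC / FCS.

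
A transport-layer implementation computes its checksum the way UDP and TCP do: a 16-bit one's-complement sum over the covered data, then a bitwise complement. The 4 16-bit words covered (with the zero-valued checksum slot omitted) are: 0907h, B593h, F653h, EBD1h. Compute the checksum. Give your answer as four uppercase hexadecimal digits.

5F3F

One's-complement addition (fold any carry out of bit 15 back into bit 0):
  0x0907 + 0xB593 = 0x0BE9A
  0xBE9A + 0xF653 = 0x1B4ED → wrap carry → 0xB4EE
  0xB4EE + 0xEBD1 = 0x1A0BF → wrap carry → 0xA0C0
One's-complement sum = 0xA0C0.
Checksum = ~0xA0C0 & 0xFFFF = 0x5F3F.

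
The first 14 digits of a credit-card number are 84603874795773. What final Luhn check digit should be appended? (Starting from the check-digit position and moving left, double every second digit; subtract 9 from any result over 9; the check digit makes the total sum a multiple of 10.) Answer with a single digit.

Partial digits right→left: 3 7 7 5 9 7 4 7 8 3 0 6 4 8
Double every second digit counting from the check-digit position (so the 1st, 3rd, 5th, ... of the partial from the right).
  doubled (with −9 where >9): 6 5 9 8 7 0 8 → sum 43
  kept as-is: 7 5 7 7 3 6 8 → sum 43
Total = 43 + 43 = 86.
Check digit = (10 − (86 mod 10)) mod 10 = 4.

4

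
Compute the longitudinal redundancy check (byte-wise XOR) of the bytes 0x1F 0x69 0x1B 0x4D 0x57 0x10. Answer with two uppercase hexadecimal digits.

XOR the bytes together:
  start with 0x1F
  0x1F ⊕ 0x69 = 0x76
  0x76 ⊕ 0x1B = 0x6D
  0x6D ⊕ 0x4D = 0x20
  0x20 ⊕ 0x57 = 0x77
  0x77 ⊕ 0x10 = 0x67

67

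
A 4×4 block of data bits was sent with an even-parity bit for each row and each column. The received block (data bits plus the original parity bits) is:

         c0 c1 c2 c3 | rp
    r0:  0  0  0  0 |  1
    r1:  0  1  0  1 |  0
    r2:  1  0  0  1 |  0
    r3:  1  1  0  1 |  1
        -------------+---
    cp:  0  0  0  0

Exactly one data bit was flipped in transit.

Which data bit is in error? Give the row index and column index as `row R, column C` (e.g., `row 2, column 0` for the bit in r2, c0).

row 0, column 3

Recompute each row's even parity and compare to rp:
  r0: data parity 0, sent rp 1 → mismatch
  r1: data parity 0, sent rp 0 → ok
  r2: data parity 0, sent rp 0 → ok
  r3: data parity 1, sent rp 1 → ok
Recompute each column's even parity and compare to cp:
  c0: data parity 0, sent cp 0 → ok
  c1: data parity 0, sent cp 0 → ok
  c2: data parity 0, sent cp 0 → ok
  c3: data parity 1, sent cp 0 → mismatch
Exactly one row (r0) and one column (c3) fail → the flipped bit is at their intersection.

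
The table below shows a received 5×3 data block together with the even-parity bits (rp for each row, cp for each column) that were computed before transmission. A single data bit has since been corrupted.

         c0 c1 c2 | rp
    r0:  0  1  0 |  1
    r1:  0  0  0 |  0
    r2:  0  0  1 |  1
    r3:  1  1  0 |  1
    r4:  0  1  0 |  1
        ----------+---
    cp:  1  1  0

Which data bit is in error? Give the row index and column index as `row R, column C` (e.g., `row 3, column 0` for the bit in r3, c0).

row 3, column 2

Recompute each row's even parity and compare to rp:
  r0: data parity 1, sent rp 1 → ok
  r1: data parity 0, sent rp 0 → ok
  r2: data parity 1, sent rp 1 → ok
  r3: data parity 0, sent rp 1 → mismatch
  r4: data parity 1, sent rp 1 → ok
Recompute each column's even parity and compare to cp:
  c0: data parity 1, sent cp 1 → ok
  c1: data parity 1, sent cp 1 → ok
  c2: data parity 1, sent cp 0 → mismatch
Exactly one row (r3) and one column (c2) fail → the flipped bit is at their intersection.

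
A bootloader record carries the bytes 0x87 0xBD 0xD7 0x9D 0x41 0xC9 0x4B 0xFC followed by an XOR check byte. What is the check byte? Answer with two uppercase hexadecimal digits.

4F

XOR the bytes together:
  start with 0x87
  0x87 ⊕ 0xBD = 0x3A
  0x3A ⊕ 0xD7 = 0xED
  0xED ⊕ 0x9D = 0x70
  0x70 ⊕ 0x41 = 0x31
  0x31 ⊕ 0xC9 = 0xF8
  0xF8 ⊕ 0x4B = 0xB3
  0xB3 ⊕ 0xFC = 0x4F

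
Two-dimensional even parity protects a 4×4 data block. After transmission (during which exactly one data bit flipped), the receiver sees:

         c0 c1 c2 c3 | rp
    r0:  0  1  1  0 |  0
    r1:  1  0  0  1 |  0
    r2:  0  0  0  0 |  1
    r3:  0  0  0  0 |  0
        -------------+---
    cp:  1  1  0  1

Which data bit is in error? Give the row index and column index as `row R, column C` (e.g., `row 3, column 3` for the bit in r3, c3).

Recompute each row's even parity and compare to rp:
  r0: data parity 0, sent rp 0 → ok
  r1: data parity 0, sent rp 0 → ok
  r2: data parity 0, sent rp 1 → mismatch
  r3: data parity 0, sent rp 0 → ok
Recompute each column's even parity and compare to cp:
  c0: data parity 1, sent cp 1 → ok
  c1: data parity 1, sent cp 1 → ok
  c2: data parity 1, sent cp 0 → mismatch
  c3: data parity 1, sent cp 1 → ok
Exactly one row (r2) and one column (c2) fail → the flipped bit is at their intersection.

row 2, column 2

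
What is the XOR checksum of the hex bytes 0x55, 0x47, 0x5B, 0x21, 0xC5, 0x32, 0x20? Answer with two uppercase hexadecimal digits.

BF

XOR the bytes together:
  start with 0x55
  0x55 ⊕ 0x47 = 0x12
  0x12 ⊕ 0x5B = 0x49
  0x49 ⊕ 0x21 = 0x68
  0x68 ⊕ 0xC5 = 0xAD
  0xAD ⊕ 0x32 = 0x9F
  0x9F ⊕ 0x20 = 0xBF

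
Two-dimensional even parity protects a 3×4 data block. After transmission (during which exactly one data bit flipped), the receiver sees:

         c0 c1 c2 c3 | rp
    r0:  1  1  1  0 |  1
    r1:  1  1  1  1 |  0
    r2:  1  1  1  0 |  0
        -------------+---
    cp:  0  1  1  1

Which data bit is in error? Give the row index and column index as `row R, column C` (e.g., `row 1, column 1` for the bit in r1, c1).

row 2, column 0

Recompute each row's even parity and compare to rp:
  r0: data parity 1, sent rp 1 → ok
  r1: data parity 0, sent rp 0 → ok
  r2: data parity 1, sent rp 0 → mismatch
Recompute each column's even parity and compare to cp:
  c0: data parity 1, sent cp 0 → mismatch
  c1: data parity 1, sent cp 1 → ok
  c2: data parity 1, sent cp 1 → ok
  c3: data parity 1, sent cp 1 → ok
Exactly one row (r2) and one column (c0) fail → the flipped bit is at their intersection.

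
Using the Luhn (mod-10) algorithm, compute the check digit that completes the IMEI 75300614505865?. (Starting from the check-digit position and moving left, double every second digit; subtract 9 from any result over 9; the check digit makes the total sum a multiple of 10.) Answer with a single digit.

3

Partial digits right→left: 5 6 8 5 0 5 4 1 6 0 0 3 5 7
Double every second digit counting from the check-digit position (so the 1st, 3rd, 5th, ... of the partial from the right).
  doubled (with −9 where >9): 1 7 0 8 3 0 1 → sum 20
  kept as-is: 6 5 5 1 0 3 7 → sum 27
Total = 20 + 27 = 47.
Check digit = (10 − (47 mod 10)) mod 10 = 3.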